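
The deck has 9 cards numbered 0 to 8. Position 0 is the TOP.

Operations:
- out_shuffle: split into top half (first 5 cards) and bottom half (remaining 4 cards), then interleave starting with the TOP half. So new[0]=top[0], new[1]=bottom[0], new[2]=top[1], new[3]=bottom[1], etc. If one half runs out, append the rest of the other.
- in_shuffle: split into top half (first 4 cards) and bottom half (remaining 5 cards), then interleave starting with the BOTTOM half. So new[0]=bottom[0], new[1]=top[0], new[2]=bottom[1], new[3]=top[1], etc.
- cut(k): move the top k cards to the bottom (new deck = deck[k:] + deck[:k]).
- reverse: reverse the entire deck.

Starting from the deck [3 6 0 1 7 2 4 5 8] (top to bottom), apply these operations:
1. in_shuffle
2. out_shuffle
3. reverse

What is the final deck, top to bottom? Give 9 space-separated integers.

After op 1 (in_shuffle): [7 3 2 6 4 0 5 1 8]
After op 2 (out_shuffle): [7 0 3 5 2 1 6 8 4]
After op 3 (reverse): [4 8 6 1 2 5 3 0 7]

Answer: 4 8 6 1 2 5 3 0 7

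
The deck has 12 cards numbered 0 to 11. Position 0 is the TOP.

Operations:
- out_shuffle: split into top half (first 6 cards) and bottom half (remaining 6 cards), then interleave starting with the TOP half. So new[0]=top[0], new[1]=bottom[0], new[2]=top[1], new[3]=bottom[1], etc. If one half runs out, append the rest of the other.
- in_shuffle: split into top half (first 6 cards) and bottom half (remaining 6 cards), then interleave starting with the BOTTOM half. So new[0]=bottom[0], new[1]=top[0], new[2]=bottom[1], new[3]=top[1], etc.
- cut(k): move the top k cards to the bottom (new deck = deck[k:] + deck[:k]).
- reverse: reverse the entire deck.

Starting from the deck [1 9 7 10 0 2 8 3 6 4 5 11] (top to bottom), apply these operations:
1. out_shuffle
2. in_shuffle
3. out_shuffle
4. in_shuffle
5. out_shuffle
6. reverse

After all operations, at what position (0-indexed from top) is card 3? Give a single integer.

After op 1 (out_shuffle): [1 8 9 3 7 6 10 4 0 5 2 11]
After op 2 (in_shuffle): [10 1 4 8 0 9 5 3 2 7 11 6]
After op 3 (out_shuffle): [10 5 1 3 4 2 8 7 0 11 9 6]
After op 4 (in_shuffle): [8 10 7 5 0 1 11 3 9 4 6 2]
After op 5 (out_shuffle): [8 11 10 3 7 9 5 4 0 6 1 2]
After op 6 (reverse): [2 1 6 0 4 5 9 7 3 10 11 8]
Card 3 is at position 8.

Answer: 8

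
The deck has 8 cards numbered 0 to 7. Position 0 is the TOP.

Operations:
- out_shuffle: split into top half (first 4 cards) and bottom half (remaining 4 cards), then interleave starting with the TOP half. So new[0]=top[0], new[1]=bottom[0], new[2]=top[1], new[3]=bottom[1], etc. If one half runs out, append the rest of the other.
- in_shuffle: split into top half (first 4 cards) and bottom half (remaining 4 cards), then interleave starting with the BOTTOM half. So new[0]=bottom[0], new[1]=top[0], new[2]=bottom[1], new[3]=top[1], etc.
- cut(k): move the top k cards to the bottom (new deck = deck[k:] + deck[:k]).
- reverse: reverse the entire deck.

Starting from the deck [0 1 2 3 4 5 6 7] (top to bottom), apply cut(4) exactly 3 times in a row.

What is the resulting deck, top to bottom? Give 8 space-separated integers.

Answer: 4 5 6 7 0 1 2 3

Derivation:
After op 1 (cut(4)): [4 5 6 7 0 1 2 3]
After op 2 (cut(4)): [0 1 2 3 4 5 6 7]
After op 3 (cut(4)): [4 5 6 7 0 1 2 3]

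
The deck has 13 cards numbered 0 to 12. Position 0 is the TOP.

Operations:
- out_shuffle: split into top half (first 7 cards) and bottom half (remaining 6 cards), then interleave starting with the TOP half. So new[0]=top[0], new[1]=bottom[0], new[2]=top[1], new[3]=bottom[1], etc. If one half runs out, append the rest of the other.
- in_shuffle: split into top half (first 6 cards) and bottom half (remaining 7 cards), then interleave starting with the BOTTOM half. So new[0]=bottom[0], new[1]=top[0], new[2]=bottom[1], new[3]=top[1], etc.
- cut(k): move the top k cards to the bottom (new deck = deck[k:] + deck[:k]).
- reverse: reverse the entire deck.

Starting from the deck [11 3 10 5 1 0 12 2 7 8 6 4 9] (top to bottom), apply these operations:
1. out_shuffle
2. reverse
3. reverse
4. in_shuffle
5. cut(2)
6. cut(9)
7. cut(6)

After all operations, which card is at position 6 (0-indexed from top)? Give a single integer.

Answer: 9

Derivation:
After op 1 (out_shuffle): [11 2 3 7 10 8 5 6 1 4 0 9 12]
After op 2 (reverse): [12 9 0 4 1 6 5 8 10 7 3 2 11]
After op 3 (reverse): [11 2 3 7 10 8 5 6 1 4 0 9 12]
After op 4 (in_shuffle): [5 11 6 2 1 3 4 7 0 10 9 8 12]
After op 5 (cut(2)): [6 2 1 3 4 7 0 10 9 8 12 5 11]
After op 6 (cut(9)): [8 12 5 11 6 2 1 3 4 7 0 10 9]
After op 7 (cut(6)): [1 3 4 7 0 10 9 8 12 5 11 6 2]
Position 6: card 9.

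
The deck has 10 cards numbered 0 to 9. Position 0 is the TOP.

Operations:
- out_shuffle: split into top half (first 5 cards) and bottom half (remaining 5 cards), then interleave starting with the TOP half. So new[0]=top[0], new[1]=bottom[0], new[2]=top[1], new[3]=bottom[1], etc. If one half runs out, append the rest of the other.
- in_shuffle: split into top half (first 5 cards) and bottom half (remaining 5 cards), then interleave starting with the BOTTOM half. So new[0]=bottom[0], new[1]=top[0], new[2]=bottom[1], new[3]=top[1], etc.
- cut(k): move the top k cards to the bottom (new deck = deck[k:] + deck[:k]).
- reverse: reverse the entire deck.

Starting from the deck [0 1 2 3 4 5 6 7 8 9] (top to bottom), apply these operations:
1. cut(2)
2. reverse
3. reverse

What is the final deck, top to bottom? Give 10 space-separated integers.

Answer: 2 3 4 5 6 7 8 9 0 1

Derivation:
After op 1 (cut(2)): [2 3 4 5 6 7 8 9 0 1]
After op 2 (reverse): [1 0 9 8 7 6 5 4 3 2]
After op 3 (reverse): [2 3 4 5 6 7 8 9 0 1]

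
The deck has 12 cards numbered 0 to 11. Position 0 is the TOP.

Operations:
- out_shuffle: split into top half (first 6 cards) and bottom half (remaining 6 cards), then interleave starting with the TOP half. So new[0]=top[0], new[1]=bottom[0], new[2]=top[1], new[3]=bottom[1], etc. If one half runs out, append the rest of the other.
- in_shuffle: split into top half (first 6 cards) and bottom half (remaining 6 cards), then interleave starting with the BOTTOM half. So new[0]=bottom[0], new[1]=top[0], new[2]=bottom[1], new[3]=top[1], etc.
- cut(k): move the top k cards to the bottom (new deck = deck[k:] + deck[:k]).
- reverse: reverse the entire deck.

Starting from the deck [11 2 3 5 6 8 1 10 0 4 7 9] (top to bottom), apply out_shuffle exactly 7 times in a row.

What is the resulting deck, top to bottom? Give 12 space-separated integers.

After op 1 (out_shuffle): [11 1 2 10 3 0 5 4 6 7 8 9]
After op 2 (out_shuffle): [11 5 1 4 2 6 10 7 3 8 0 9]
After op 3 (out_shuffle): [11 10 5 7 1 3 4 8 2 0 6 9]
After op 4 (out_shuffle): [11 4 10 8 5 2 7 0 1 6 3 9]
After op 5 (out_shuffle): [11 7 4 0 10 1 8 6 5 3 2 9]
After op 6 (out_shuffle): [11 8 7 6 4 5 0 3 10 2 1 9]
After op 7 (out_shuffle): [11 0 8 3 7 10 6 2 4 1 5 9]

Answer: 11 0 8 3 7 10 6 2 4 1 5 9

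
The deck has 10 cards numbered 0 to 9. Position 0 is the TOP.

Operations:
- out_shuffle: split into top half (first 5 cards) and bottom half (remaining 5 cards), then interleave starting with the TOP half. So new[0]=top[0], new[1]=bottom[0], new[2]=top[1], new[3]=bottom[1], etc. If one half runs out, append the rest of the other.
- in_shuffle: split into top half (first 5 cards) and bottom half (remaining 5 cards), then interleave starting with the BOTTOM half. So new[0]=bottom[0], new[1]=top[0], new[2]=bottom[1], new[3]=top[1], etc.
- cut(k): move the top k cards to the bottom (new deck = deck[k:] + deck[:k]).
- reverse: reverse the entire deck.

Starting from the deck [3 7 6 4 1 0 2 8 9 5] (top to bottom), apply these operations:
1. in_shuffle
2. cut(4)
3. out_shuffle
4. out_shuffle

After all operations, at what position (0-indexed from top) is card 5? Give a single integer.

Answer: 7

Derivation:
After op 1 (in_shuffle): [0 3 2 7 8 6 9 4 5 1]
After op 2 (cut(4)): [8 6 9 4 5 1 0 3 2 7]
After op 3 (out_shuffle): [8 1 6 0 9 3 4 2 5 7]
After op 4 (out_shuffle): [8 3 1 4 6 2 0 5 9 7]
Card 5 is at position 7.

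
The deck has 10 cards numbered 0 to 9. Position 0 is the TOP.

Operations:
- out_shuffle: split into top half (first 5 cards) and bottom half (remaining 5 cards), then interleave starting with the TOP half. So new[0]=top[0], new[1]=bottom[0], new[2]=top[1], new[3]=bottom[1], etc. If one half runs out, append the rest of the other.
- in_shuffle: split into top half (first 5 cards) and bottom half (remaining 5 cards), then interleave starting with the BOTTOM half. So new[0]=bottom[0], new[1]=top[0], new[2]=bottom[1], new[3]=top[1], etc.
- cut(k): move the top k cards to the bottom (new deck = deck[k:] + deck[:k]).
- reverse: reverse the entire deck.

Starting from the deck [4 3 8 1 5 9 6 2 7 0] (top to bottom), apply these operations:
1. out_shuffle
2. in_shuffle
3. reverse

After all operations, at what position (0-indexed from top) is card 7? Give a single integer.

Answer: 5

Derivation:
After op 1 (out_shuffle): [4 9 3 6 8 2 1 7 5 0]
After op 2 (in_shuffle): [2 4 1 9 7 3 5 6 0 8]
After op 3 (reverse): [8 0 6 5 3 7 9 1 4 2]
Card 7 is at position 5.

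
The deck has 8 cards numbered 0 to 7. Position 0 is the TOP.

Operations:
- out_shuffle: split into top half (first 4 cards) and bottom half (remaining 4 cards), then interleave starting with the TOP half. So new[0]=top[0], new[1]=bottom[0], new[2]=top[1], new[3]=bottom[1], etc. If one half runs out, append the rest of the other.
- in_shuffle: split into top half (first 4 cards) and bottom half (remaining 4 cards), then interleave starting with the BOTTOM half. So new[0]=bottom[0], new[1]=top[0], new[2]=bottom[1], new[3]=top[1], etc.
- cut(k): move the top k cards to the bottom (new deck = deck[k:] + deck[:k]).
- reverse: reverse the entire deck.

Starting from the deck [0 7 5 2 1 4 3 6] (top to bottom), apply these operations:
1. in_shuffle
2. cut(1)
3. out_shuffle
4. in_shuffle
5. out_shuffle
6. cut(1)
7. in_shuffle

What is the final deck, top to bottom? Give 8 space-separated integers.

After op 1 (in_shuffle): [1 0 4 7 3 5 6 2]
After op 2 (cut(1)): [0 4 7 3 5 6 2 1]
After op 3 (out_shuffle): [0 5 4 6 7 2 3 1]
After op 4 (in_shuffle): [7 0 2 5 3 4 1 6]
After op 5 (out_shuffle): [7 3 0 4 2 1 5 6]
After op 6 (cut(1)): [3 0 4 2 1 5 6 7]
After op 7 (in_shuffle): [1 3 5 0 6 4 7 2]

Answer: 1 3 5 0 6 4 7 2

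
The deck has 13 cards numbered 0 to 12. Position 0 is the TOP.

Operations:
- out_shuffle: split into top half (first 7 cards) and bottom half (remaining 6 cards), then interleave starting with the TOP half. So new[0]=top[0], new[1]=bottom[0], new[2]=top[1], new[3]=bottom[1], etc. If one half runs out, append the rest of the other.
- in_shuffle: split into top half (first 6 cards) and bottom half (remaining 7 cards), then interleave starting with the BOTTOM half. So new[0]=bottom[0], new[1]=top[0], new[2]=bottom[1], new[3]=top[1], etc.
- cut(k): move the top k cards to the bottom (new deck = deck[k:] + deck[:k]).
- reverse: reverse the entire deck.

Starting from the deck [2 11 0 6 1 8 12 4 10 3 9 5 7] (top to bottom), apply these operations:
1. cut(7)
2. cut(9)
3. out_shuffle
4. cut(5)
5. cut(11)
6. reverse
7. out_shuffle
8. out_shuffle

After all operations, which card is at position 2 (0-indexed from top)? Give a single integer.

Answer: 4

Derivation:
After op 1 (cut(7)): [4 10 3 9 5 7 2 11 0 6 1 8 12]
After op 2 (cut(9)): [6 1 8 12 4 10 3 9 5 7 2 11 0]
After op 3 (out_shuffle): [6 9 1 5 8 7 12 2 4 11 10 0 3]
After op 4 (cut(5)): [7 12 2 4 11 10 0 3 6 9 1 5 8]
After op 5 (cut(11)): [5 8 7 12 2 4 11 10 0 3 6 9 1]
After op 6 (reverse): [1 9 6 3 0 10 11 4 2 12 7 8 5]
After op 7 (out_shuffle): [1 4 9 2 6 12 3 7 0 8 10 5 11]
After op 8 (out_shuffle): [1 7 4 0 9 8 2 10 6 5 12 11 3]
Position 2: card 4.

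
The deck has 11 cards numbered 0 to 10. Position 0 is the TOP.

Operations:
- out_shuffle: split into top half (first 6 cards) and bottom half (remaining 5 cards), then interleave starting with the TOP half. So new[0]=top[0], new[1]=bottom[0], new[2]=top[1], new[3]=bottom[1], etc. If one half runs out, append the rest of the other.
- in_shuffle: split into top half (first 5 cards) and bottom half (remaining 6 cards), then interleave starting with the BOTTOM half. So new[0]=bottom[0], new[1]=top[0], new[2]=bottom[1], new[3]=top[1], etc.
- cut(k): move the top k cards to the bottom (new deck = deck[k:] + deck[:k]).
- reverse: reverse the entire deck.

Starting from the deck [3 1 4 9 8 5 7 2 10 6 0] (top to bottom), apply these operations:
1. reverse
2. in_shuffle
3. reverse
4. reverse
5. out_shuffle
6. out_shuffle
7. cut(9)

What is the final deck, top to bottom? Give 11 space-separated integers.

Answer: 10 1 5 6 4 7 0 9 2 3 8

Derivation:
After op 1 (reverse): [0 6 10 2 7 5 8 9 4 1 3]
After op 2 (in_shuffle): [5 0 8 6 9 10 4 2 1 7 3]
After op 3 (reverse): [3 7 1 2 4 10 9 6 8 0 5]
After op 4 (reverse): [5 0 8 6 9 10 4 2 1 7 3]
After op 5 (out_shuffle): [5 4 0 2 8 1 6 7 9 3 10]
After op 6 (out_shuffle): [5 6 4 7 0 9 2 3 8 10 1]
After op 7 (cut(9)): [10 1 5 6 4 7 0 9 2 3 8]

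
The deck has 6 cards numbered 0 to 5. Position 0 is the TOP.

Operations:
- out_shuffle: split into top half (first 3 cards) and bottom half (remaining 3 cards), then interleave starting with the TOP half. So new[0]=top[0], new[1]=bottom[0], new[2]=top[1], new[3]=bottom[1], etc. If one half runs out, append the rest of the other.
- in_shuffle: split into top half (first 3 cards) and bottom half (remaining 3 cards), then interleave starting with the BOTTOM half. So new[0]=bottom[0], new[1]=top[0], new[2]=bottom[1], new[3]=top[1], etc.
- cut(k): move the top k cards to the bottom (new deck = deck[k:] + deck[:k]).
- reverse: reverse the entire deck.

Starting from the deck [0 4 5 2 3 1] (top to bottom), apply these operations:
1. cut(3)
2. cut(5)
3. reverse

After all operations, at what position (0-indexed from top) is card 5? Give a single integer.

Answer: 5

Derivation:
After op 1 (cut(3)): [2 3 1 0 4 5]
After op 2 (cut(5)): [5 2 3 1 0 4]
After op 3 (reverse): [4 0 1 3 2 5]
Card 5 is at position 5.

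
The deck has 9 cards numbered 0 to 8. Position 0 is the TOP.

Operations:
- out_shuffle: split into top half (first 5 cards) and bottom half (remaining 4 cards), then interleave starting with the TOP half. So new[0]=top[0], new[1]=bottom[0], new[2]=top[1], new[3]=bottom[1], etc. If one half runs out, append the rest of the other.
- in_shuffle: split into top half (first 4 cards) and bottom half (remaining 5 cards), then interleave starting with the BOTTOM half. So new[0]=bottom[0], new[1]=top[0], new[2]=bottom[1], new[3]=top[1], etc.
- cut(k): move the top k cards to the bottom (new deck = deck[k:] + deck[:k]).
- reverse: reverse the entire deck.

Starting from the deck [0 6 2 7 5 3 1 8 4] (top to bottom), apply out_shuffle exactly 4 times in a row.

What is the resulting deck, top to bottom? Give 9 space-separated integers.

After op 1 (out_shuffle): [0 3 6 1 2 8 7 4 5]
After op 2 (out_shuffle): [0 8 3 7 6 4 1 5 2]
After op 3 (out_shuffle): [0 4 8 1 3 5 7 2 6]
After op 4 (out_shuffle): [0 5 4 7 8 2 1 6 3]

Answer: 0 5 4 7 8 2 1 6 3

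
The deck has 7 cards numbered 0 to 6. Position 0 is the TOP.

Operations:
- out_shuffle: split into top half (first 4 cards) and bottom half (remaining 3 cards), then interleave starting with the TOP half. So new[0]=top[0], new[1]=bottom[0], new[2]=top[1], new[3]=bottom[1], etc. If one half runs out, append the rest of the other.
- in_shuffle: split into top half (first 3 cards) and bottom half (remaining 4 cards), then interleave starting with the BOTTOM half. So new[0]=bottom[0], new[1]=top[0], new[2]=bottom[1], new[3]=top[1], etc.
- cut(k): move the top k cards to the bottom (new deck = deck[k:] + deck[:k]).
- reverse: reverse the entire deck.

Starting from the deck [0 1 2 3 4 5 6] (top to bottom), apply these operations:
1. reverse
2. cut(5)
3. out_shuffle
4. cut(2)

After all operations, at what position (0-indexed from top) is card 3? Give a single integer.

Answer: 1

Derivation:
After op 1 (reverse): [6 5 4 3 2 1 0]
After op 2 (cut(5)): [1 0 6 5 4 3 2]
After op 3 (out_shuffle): [1 4 0 3 6 2 5]
After op 4 (cut(2)): [0 3 6 2 5 1 4]
Card 3 is at position 1.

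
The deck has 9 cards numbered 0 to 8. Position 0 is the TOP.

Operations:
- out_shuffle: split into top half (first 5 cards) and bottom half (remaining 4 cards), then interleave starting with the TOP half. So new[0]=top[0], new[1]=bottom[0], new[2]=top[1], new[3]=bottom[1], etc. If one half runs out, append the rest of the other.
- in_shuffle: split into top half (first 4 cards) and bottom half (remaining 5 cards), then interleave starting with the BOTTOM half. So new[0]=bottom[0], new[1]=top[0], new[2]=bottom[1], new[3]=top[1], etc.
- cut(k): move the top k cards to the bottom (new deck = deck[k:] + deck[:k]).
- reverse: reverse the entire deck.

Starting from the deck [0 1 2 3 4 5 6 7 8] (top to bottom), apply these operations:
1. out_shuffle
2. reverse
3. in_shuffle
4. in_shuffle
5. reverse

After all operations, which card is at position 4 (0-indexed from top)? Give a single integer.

After op 1 (out_shuffle): [0 5 1 6 2 7 3 8 4]
After op 2 (reverse): [4 8 3 7 2 6 1 5 0]
After op 3 (in_shuffle): [2 4 6 8 1 3 5 7 0]
After op 4 (in_shuffle): [1 2 3 4 5 6 7 8 0]
After op 5 (reverse): [0 8 7 6 5 4 3 2 1]
Position 4: card 5.

Answer: 5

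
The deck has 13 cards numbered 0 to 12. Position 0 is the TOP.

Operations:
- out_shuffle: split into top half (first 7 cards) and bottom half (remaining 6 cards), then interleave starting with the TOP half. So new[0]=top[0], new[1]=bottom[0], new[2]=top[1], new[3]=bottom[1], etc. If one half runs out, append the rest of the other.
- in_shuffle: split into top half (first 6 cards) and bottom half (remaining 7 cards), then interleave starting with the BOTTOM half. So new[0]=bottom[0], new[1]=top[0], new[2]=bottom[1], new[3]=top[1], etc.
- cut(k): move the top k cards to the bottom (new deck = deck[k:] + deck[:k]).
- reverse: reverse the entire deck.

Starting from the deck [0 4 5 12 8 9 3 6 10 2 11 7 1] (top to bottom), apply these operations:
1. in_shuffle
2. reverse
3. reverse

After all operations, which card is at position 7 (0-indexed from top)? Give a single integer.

Answer: 12

Derivation:
After op 1 (in_shuffle): [3 0 6 4 10 5 2 12 11 8 7 9 1]
After op 2 (reverse): [1 9 7 8 11 12 2 5 10 4 6 0 3]
After op 3 (reverse): [3 0 6 4 10 5 2 12 11 8 7 9 1]
Position 7: card 12.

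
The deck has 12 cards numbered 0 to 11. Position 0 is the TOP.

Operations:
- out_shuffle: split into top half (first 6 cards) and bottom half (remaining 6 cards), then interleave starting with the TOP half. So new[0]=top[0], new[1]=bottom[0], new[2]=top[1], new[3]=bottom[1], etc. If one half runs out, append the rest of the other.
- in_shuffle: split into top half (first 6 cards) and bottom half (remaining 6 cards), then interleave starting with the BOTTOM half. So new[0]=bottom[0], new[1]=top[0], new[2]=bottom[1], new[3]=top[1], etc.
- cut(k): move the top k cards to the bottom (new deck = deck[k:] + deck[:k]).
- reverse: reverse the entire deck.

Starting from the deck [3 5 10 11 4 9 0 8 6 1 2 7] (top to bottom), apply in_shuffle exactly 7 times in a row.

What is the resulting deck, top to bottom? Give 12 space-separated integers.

Answer: 9 7 4 2 11 1 10 6 5 8 3 0

Derivation:
After op 1 (in_shuffle): [0 3 8 5 6 10 1 11 2 4 7 9]
After op 2 (in_shuffle): [1 0 11 3 2 8 4 5 7 6 9 10]
After op 3 (in_shuffle): [4 1 5 0 7 11 6 3 9 2 10 8]
After op 4 (in_shuffle): [6 4 3 1 9 5 2 0 10 7 8 11]
After op 5 (in_shuffle): [2 6 0 4 10 3 7 1 8 9 11 5]
After op 6 (in_shuffle): [7 2 1 6 8 0 9 4 11 10 5 3]
After op 7 (in_shuffle): [9 7 4 2 11 1 10 6 5 8 3 0]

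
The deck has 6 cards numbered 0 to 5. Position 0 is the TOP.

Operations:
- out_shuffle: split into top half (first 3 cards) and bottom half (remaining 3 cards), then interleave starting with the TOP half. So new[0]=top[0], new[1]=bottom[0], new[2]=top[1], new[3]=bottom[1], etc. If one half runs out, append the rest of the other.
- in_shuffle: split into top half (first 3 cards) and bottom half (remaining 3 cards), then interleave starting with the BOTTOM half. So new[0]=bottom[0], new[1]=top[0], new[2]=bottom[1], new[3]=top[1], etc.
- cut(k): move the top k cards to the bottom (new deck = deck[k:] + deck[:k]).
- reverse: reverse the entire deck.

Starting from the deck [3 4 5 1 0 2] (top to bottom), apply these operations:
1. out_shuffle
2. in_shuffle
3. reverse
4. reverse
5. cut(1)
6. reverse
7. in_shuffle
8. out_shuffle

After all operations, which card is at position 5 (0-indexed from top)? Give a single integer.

Answer: 2

Derivation:
After op 1 (out_shuffle): [3 1 4 0 5 2]
After op 2 (in_shuffle): [0 3 5 1 2 4]
After op 3 (reverse): [4 2 1 5 3 0]
After op 4 (reverse): [0 3 5 1 2 4]
After op 5 (cut(1)): [3 5 1 2 4 0]
After op 6 (reverse): [0 4 2 1 5 3]
After op 7 (in_shuffle): [1 0 5 4 3 2]
After op 8 (out_shuffle): [1 4 0 3 5 2]
Position 5: card 2.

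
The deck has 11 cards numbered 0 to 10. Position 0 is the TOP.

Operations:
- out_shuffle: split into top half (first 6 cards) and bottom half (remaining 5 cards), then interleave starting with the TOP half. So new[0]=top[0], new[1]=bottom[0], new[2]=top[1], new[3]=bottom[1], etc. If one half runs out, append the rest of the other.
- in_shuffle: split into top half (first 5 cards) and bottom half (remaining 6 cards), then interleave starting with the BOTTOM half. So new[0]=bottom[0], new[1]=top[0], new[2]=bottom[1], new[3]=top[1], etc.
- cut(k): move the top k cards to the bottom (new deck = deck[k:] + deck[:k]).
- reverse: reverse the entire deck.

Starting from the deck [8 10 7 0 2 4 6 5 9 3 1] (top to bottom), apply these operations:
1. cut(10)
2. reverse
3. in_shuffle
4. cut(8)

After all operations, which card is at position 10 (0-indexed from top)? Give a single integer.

Answer: 6

Derivation:
After op 1 (cut(10)): [1 8 10 7 0 2 4 6 5 9 3]
After op 2 (reverse): [3 9 5 6 4 2 0 7 10 8 1]
After op 3 (in_shuffle): [2 3 0 9 7 5 10 6 8 4 1]
After op 4 (cut(8)): [8 4 1 2 3 0 9 7 5 10 6]
Position 10: card 6.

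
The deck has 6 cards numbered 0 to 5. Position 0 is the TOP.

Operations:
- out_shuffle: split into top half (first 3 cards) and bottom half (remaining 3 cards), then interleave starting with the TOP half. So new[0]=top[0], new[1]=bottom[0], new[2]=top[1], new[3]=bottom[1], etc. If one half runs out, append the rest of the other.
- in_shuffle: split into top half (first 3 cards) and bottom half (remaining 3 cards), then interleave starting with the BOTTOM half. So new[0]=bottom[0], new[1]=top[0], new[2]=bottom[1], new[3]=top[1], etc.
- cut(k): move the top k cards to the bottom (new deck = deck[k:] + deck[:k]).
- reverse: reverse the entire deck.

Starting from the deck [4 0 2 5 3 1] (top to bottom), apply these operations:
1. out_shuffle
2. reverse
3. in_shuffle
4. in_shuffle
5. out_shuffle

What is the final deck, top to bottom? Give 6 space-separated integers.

Answer: 2 1 0 3 4 5

Derivation:
After op 1 (out_shuffle): [4 5 0 3 2 1]
After op 2 (reverse): [1 2 3 0 5 4]
After op 3 (in_shuffle): [0 1 5 2 4 3]
After op 4 (in_shuffle): [2 0 4 1 3 5]
After op 5 (out_shuffle): [2 1 0 3 4 5]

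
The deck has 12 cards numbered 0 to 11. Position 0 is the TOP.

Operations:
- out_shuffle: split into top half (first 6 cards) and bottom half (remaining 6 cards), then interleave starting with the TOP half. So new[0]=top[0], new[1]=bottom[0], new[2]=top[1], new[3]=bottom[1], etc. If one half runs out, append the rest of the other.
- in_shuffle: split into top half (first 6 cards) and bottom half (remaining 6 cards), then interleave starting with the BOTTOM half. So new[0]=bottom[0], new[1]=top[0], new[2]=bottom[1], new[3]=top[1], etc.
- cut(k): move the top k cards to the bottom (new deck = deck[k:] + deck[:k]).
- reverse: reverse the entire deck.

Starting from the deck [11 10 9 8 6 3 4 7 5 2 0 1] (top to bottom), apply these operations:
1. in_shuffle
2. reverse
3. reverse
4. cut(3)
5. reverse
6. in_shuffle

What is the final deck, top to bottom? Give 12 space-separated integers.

After op 1 (in_shuffle): [4 11 7 10 5 9 2 8 0 6 1 3]
After op 2 (reverse): [3 1 6 0 8 2 9 5 10 7 11 4]
After op 3 (reverse): [4 11 7 10 5 9 2 8 0 6 1 3]
After op 4 (cut(3)): [10 5 9 2 8 0 6 1 3 4 11 7]
After op 5 (reverse): [7 11 4 3 1 6 0 8 2 9 5 10]
After op 6 (in_shuffle): [0 7 8 11 2 4 9 3 5 1 10 6]

Answer: 0 7 8 11 2 4 9 3 5 1 10 6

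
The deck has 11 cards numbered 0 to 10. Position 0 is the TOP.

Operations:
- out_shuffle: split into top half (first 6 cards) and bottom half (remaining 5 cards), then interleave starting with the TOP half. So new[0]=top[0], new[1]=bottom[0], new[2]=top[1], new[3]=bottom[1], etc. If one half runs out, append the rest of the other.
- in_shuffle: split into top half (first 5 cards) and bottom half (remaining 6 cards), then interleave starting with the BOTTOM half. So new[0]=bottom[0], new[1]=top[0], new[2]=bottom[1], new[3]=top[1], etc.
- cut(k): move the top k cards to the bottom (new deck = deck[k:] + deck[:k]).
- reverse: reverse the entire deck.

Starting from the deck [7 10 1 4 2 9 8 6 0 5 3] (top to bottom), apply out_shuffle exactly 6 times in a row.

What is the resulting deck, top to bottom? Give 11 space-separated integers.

After op 1 (out_shuffle): [7 8 10 6 1 0 4 5 2 3 9]
After op 2 (out_shuffle): [7 4 8 5 10 2 6 3 1 9 0]
After op 3 (out_shuffle): [7 6 4 3 8 1 5 9 10 0 2]
After op 4 (out_shuffle): [7 5 6 9 4 10 3 0 8 2 1]
After op 5 (out_shuffle): [7 3 5 0 6 8 9 2 4 1 10]
After op 6 (out_shuffle): [7 9 3 2 5 4 0 1 6 10 8]

Answer: 7 9 3 2 5 4 0 1 6 10 8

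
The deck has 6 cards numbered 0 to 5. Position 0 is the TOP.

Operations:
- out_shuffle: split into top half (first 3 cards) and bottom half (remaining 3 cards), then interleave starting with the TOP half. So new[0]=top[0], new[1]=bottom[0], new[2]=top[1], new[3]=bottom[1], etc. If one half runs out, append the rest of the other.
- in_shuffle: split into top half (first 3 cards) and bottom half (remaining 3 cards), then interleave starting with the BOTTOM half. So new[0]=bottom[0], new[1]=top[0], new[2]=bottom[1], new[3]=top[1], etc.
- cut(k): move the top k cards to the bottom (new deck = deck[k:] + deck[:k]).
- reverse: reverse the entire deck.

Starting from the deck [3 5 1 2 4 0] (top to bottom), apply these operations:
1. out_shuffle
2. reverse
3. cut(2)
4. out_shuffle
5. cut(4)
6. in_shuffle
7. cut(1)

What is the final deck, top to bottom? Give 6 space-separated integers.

After op 1 (out_shuffle): [3 2 5 4 1 0]
After op 2 (reverse): [0 1 4 5 2 3]
After op 3 (cut(2)): [4 5 2 3 0 1]
After op 4 (out_shuffle): [4 3 5 0 2 1]
After op 5 (cut(4)): [2 1 4 3 5 0]
After op 6 (in_shuffle): [3 2 5 1 0 4]
After op 7 (cut(1)): [2 5 1 0 4 3]

Answer: 2 5 1 0 4 3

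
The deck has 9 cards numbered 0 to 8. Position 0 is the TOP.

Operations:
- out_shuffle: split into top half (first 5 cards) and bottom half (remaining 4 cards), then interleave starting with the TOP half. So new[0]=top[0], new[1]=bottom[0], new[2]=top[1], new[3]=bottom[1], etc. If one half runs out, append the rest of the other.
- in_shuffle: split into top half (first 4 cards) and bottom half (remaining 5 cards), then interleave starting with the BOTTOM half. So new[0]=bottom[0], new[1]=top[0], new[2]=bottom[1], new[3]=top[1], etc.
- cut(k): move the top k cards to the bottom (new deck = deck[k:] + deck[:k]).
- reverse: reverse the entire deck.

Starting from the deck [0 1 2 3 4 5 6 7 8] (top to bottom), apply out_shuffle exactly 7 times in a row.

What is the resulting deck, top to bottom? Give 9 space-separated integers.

After op 1 (out_shuffle): [0 5 1 6 2 7 3 8 4]
After op 2 (out_shuffle): [0 7 5 3 1 8 6 4 2]
After op 3 (out_shuffle): [0 8 7 6 5 4 3 2 1]
After op 4 (out_shuffle): [0 4 8 3 7 2 6 1 5]
After op 5 (out_shuffle): [0 2 4 6 8 1 3 5 7]
After op 6 (out_shuffle): [0 1 2 3 4 5 6 7 8]
After op 7 (out_shuffle): [0 5 1 6 2 7 3 8 4]

Answer: 0 5 1 6 2 7 3 8 4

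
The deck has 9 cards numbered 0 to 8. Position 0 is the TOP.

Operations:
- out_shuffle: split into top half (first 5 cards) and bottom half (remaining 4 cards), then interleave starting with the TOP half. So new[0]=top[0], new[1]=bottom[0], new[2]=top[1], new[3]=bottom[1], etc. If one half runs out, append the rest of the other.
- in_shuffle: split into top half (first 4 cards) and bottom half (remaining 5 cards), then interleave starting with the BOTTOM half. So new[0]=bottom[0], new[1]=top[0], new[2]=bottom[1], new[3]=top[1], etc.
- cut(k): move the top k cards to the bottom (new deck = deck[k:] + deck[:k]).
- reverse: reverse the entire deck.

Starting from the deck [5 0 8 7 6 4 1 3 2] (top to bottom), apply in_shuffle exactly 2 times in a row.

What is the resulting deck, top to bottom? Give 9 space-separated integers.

After op 1 (in_shuffle): [6 5 4 0 1 8 3 7 2]
After op 2 (in_shuffle): [1 6 8 5 3 4 7 0 2]

Answer: 1 6 8 5 3 4 7 0 2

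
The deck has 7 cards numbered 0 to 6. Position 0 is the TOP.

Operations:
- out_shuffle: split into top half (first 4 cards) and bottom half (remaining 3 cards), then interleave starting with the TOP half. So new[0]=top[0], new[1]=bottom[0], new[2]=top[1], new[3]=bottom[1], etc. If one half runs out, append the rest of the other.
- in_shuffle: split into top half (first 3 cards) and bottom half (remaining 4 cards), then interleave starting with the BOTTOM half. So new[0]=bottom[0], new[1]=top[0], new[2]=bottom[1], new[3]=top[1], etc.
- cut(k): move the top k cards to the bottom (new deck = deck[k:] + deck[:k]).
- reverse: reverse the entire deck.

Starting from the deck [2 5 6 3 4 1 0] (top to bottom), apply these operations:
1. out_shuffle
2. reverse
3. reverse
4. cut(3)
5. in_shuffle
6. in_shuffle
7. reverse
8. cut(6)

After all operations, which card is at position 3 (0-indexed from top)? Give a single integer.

Answer: 0

Derivation:
After op 1 (out_shuffle): [2 4 5 1 6 0 3]
After op 2 (reverse): [3 0 6 1 5 4 2]
After op 3 (reverse): [2 4 5 1 6 0 3]
After op 4 (cut(3)): [1 6 0 3 2 4 5]
After op 5 (in_shuffle): [3 1 2 6 4 0 5]
After op 6 (in_shuffle): [6 3 4 1 0 2 5]
After op 7 (reverse): [5 2 0 1 4 3 6]
After op 8 (cut(6)): [6 5 2 0 1 4 3]
Position 3: card 0.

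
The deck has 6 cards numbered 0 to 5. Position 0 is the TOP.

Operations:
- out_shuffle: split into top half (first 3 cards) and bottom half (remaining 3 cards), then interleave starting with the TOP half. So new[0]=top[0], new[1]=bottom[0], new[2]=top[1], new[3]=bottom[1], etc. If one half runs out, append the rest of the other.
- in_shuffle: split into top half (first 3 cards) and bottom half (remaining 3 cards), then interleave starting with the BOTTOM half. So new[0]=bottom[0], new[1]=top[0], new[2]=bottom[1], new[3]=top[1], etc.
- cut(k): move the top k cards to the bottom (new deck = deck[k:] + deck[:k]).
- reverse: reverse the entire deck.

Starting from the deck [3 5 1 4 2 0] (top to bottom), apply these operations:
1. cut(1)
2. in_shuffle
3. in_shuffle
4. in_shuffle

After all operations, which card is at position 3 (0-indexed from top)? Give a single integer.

After op 1 (cut(1)): [5 1 4 2 0 3]
After op 2 (in_shuffle): [2 5 0 1 3 4]
After op 3 (in_shuffle): [1 2 3 5 4 0]
After op 4 (in_shuffle): [5 1 4 2 0 3]
Position 3: card 2.

Answer: 2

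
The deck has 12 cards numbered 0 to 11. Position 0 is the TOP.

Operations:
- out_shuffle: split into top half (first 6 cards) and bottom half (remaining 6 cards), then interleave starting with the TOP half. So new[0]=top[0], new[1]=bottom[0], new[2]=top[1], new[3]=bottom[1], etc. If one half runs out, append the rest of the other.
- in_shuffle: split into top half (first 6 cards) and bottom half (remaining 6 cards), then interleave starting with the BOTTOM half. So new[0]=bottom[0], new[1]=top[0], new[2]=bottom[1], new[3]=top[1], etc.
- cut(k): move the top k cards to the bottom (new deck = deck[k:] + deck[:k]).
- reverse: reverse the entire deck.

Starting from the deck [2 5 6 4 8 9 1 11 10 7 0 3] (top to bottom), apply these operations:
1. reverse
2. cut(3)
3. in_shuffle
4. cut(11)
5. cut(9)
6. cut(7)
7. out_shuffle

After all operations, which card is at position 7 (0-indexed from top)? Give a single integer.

Answer: 6

Derivation:
After op 1 (reverse): [3 0 7 10 11 1 9 8 4 6 5 2]
After op 2 (cut(3)): [10 11 1 9 8 4 6 5 2 3 0 7]
After op 3 (in_shuffle): [6 10 5 11 2 1 3 9 0 8 7 4]
After op 4 (cut(11)): [4 6 10 5 11 2 1 3 9 0 8 7]
After op 5 (cut(9)): [0 8 7 4 6 10 5 11 2 1 3 9]
After op 6 (cut(7)): [11 2 1 3 9 0 8 7 4 6 10 5]
After op 7 (out_shuffle): [11 8 2 7 1 4 3 6 9 10 0 5]
Position 7: card 6.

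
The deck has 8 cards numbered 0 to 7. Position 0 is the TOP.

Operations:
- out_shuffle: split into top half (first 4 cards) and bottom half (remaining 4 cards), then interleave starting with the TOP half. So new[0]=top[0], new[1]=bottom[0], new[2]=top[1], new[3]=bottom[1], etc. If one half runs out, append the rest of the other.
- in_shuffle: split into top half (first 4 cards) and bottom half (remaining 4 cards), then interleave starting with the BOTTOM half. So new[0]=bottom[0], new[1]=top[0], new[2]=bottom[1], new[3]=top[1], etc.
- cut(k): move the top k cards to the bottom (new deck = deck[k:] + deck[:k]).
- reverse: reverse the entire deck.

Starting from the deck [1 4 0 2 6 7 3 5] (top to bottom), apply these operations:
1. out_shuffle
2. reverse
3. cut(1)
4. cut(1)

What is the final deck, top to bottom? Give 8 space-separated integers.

After op 1 (out_shuffle): [1 6 4 7 0 3 2 5]
After op 2 (reverse): [5 2 3 0 7 4 6 1]
After op 3 (cut(1)): [2 3 0 7 4 6 1 5]
After op 4 (cut(1)): [3 0 7 4 6 1 5 2]

Answer: 3 0 7 4 6 1 5 2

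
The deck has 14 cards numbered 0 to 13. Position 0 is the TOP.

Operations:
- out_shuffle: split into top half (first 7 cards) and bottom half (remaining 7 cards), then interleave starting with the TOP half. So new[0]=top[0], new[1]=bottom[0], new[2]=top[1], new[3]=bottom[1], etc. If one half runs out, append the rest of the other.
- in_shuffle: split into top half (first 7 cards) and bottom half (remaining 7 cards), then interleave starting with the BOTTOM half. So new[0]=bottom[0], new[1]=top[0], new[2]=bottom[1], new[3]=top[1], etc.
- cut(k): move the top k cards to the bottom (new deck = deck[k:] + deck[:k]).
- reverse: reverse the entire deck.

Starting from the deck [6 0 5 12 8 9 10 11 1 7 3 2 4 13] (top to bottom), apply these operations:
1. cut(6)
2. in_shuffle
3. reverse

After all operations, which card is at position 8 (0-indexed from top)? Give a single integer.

Answer: 1

Derivation:
After op 1 (cut(6)): [10 11 1 7 3 2 4 13 6 0 5 12 8 9]
After op 2 (in_shuffle): [13 10 6 11 0 1 5 7 12 3 8 2 9 4]
After op 3 (reverse): [4 9 2 8 3 12 7 5 1 0 11 6 10 13]
Position 8: card 1.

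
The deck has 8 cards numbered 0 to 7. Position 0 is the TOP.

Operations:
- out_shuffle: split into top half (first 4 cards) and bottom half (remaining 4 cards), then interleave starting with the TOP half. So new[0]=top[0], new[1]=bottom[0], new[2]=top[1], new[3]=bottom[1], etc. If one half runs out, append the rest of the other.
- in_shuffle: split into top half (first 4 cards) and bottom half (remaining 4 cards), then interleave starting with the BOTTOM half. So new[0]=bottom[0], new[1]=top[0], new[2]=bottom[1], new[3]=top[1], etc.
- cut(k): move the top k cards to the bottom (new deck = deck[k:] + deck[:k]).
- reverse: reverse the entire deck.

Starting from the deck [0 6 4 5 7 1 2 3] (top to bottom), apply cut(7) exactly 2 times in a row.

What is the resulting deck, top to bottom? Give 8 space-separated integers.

After op 1 (cut(7)): [3 0 6 4 5 7 1 2]
After op 2 (cut(7)): [2 3 0 6 4 5 7 1]

Answer: 2 3 0 6 4 5 7 1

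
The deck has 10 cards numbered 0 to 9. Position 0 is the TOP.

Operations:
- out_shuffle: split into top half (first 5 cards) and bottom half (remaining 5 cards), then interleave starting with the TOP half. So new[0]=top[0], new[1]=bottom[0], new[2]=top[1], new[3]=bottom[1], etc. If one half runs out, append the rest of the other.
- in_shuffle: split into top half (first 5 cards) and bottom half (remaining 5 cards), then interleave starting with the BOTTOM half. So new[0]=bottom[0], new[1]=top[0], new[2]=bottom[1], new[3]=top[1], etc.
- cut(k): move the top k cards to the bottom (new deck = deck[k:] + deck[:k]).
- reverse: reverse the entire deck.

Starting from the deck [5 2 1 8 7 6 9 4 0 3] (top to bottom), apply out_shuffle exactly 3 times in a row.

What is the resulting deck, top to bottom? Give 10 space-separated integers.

After op 1 (out_shuffle): [5 6 2 9 1 4 8 0 7 3]
After op 2 (out_shuffle): [5 4 6 8 2 0 9 7 1 3]
After op 3 (out_shuffle): [5 0 4 9 6 7 8 1 2 3]

Answer: 5 0 4 9 6 7 8 1 2 3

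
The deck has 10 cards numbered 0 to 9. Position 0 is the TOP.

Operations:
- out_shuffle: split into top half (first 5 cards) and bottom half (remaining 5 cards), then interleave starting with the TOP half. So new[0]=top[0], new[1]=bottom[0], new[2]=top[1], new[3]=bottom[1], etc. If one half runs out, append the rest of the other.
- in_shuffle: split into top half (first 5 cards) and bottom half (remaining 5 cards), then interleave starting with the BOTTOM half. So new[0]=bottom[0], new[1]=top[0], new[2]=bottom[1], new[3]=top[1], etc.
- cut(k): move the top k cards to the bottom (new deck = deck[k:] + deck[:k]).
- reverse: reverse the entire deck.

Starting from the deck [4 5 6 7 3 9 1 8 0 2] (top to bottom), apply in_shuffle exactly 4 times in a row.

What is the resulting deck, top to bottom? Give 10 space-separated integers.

Answer: 0 1 3 6 4 2 8 9 7 5

Derivation:
After op 1 (in_shuffle): [9 4 1 5 8 6 0 7 2 3]
After op 2 (in_shuffle): [6 9 0 4 7 1 2 5 3 8]
After op 3 (in_shuffle): [1 6 2 9 5 0 3 4 8 7]
After op 4 (in_shuffle): [0 1 3 6 4 2 8 9 7 5]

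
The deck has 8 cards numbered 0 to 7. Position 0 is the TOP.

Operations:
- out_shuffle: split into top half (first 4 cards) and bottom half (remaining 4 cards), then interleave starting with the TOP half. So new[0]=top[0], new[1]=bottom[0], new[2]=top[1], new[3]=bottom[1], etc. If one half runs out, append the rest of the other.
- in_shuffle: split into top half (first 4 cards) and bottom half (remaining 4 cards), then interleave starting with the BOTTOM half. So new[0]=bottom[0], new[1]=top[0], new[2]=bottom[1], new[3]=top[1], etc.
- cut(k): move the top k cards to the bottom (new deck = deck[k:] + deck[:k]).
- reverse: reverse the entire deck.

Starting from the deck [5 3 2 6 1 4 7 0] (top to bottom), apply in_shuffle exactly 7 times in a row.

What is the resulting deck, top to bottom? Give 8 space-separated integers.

Answer: 1 5 4 3 7 2 0 6

Derivation:
After op 1 (in_shuffle): [1 5 4 3 7 2 0 6]
After op 2 (in_shuffle): [7 1 2 5 0 4 6 3]
After op 3 (in_shuffle): [0 7 4 1 6 2 3 5]
After op 4 (in_shuffle): [6 0 2 7 3 4 5 1]
After op 5 (in_shuffle): [3 6 4 0 5 2 1 7]
After op 6 (in_shuffle): [5 3 2 6 1 4 7 0]
After op 7 (in_shuffle): [1 5 4 3 7 2 0 6]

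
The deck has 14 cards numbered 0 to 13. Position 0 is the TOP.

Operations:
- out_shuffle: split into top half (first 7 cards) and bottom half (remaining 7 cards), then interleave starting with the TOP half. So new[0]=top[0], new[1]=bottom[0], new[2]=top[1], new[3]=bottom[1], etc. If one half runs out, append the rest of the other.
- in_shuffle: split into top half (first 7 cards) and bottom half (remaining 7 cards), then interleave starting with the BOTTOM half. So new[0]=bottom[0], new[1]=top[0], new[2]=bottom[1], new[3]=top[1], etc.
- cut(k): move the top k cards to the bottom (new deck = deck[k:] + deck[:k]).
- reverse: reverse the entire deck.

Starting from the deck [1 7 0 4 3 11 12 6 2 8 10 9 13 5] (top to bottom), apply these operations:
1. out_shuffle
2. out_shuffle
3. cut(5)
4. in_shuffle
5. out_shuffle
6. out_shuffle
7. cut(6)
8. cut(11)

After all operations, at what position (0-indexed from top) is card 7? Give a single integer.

After op 1 (out_shuffle): [1 6 7 2 0 8 4 10 3 9 11 13 12 5]
After op 2 (out_shuffle): [1 10 6 3 7 9 2 11 0 13 8 12 4 5]
After op 3 (cut(5)): [9 2 11 0 13 8 12 4 5 1 10 6 3 7]
After op 4 (in_shuffle): [4 9 5 2 1 11 10 0 6 13 3 8 7 12]
After op 5 (out_shuffle): [4 0 9 6 5 13 2 3 1 8 11 7 10 12]
After op 6 (out_shuffle): [4 3 0 1 9 8 6 11 5 7 13 10 2 12]
After op 7 (cut(6)): [6 11 5 7 13 10 2 12 4 3 0 1 9 8]
After op 8 (cut(11)): [1 9 8 6 11 5 7 13 10 2 12 4 3 0]
Card 7 is at position 6.

Answer: 6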